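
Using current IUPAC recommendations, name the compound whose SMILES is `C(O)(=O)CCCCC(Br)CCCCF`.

6-bromo-10-fluorodecanoic acid

The longest chain bearing the –COOH group is 10 carbons long (decane).
A carboxylic acid (terminal –COOH) is the principal characteristic group, giving the suffix -oic acid.
Number the chain so that the carboxylic acid carbon is C-1 by definition.
That gives a bromo group at C-6; a fluoro group at C-10.
The substituents are ordered alphabetically, ignoring any di-/tri- multipliers.
Putting it together: 6-bromo-10-fluorodecanoic acid.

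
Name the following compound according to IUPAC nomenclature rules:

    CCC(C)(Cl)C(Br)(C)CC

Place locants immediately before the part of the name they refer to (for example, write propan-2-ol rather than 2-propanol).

3-bromo-4-chloro-3,4-dimethylhexane

The longest continuous carbon chain has 6 atoms, so the parent hydride is hexane.
Number the chain so that the locant sets are identical either way, so the alphabetically earlier bromo substituent takes the lower locant (3 rather than 4).
That gives a bromo group at C-3; a chloro group at C-4; methyl groups at C-3 and C-4.
Substituent prefixes are cited in alphabetical order (multiplying prefixes like di-/tri- are ignored for ordering).
Assembling the pieces gives 3-bromo-4-chloro-3,4-dimethylhexane.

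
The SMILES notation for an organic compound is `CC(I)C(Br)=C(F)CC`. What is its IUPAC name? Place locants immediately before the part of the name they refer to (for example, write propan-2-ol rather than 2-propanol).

The longest carbon chain that includes the multiple bond has 6 carbons, so the parent hydride is hexane.
There is one C=C double bond, indicated by the ending -ene.
The numbering direction is chosen so that the substituent locant set {2,3,4} is lower than {3,4,5} at the first point of difference.
This places the double bond between C-3 and C-4; a bromo group at C-3; a fluoro group at C-4; an iodo group at C-2.
The substituents are ordered alphabetically, ignoring any di-/tri- multipliers.
The name is 3-bromo-4-fluoro-2-iodohex-3-ene.

3-bromo-4-fluoro-2-iodohex-3-ene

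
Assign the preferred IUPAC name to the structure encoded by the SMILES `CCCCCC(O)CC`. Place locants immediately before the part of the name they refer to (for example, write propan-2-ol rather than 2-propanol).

The longest chain bearing the –OH group is 8 carbons long (octane).
The highest-priority functional group is an alcohol (–OH), so the name ends in -ol.
Number the chain so that numbering from this end puts the hydroxyl group at C-3 rather than C-6.
This places the hydroxyl at C-3.
Assembling the pieces gives octan-3-ol.

octan-3-ol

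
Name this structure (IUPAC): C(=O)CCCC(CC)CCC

5-ethyloctanal

The longest chain bearing the –CHO group is 8 carbons long (octane).
The highest-priority functional group is an aldehyde (terminal –CHO), so the name ends in -al.
Number the chain so that the aldehyde carbon is C-1 by definition.
With this numbering: an ethyl group at C-5.
The name is 5-ethyloctanal.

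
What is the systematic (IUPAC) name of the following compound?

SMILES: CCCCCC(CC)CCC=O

The longest chain bearing the –CHO group is 9 carbons long (nonane).
An aldehyde (terminal –CHO) is the principal characteristic group, giving the suffix -al.
The numbering direction is chosen so that the aldehyde carbon is C-1 by definition.
That gives an ethyl group at C-4.
The name is 4-ethylnonanal.

4-ethylnonanal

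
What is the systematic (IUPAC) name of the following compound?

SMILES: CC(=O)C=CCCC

The longest carbon chain that includes the carbonyl and the multiple bond has 7 carbons, so the parent hydride is heptane.
A ketone (C=O on an internal carbon) is the principal characteristic group, giving the suffix -one.
There is one C=C double bond, indicated by the ending -ene.
Choose the numbering such that numbering from this end puts the carbonyl group at C-2 rather than C-6.
This places the carbonyl at C-2; the double bond between C-3 and C-4.
The name is hept-3-en-2-one.

hept-3-en-2-one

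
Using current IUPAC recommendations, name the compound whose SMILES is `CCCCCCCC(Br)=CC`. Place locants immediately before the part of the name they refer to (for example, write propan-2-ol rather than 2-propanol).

Counting along the main chain through the multiple bond gives 10 carbons: the parent is decane.
A C=C double bond in the chain gives the infix -ene-.
Choose the numbering such that numbering from this end puts the double bond at C-2 rather than C-8.
That gives the double bond between C-2 and C-3; a bromo group at C-3.
Assembling the pieces gives 3-bromodec-2-ene.

3-bromodec-2-ene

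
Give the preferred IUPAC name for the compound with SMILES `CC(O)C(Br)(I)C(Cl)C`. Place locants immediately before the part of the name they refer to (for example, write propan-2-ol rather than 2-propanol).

Counting along the main chain through the –OH group gives 5 carbons: the parent is pentane.
An alcohol (–OH) is the principal characteristic group, giving the suffix -ol.
Choose the numbering such that numbering from this end puts the hydroxyl group at C-2 rather than C-4.
That gives the hydroxyl at C-2; a bromo group at C-3; a chloro group at C-4; an iodo group at C-3.
The substituents are ordered alphabetically, ignoring any di-/tri- multipliers.
Putting it together: 3-bromo-4-chloro-3-iodopentan-2-ol.

3-bromo-4-chloro-3-iodopentan-2-ol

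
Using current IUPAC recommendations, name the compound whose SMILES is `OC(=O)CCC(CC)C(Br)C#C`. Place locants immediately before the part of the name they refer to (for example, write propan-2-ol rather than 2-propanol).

5-bromo-4-ethylhept-6-ynoic acid

The longest chain bearing the –COOH group and the multiple bond is 7 carbons long (heptane).
The highest-priority functional group is a carboxylic acid (terminal –COOH), so the name ends in -oic acid.
The chain contains a C≡C triple bond, so the unsaturation ending is -yne.
The numbering direction is chosen so that the carboxylic acid carbon is C-1 by definition.
That gives the triple bond between C-6 and C-7; a bromo group at C-5; an ethyl group at C-4.
Substituent prefixes are cited in alphabetical order (multiplying prefixes like di-/tri- are ignored for ordering).
The name is 5-bromo-4-ethylhept-6-ynoic acid.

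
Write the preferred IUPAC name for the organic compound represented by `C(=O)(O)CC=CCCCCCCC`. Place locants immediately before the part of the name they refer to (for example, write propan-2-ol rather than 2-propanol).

undec-3-enoic acid

The longest chain bearing the –COOH group and the multiple bond is 11 carbons long (undecane).
The highest-priority functional group is a carboxylic acid (terminal –COOH), so the name ends in -oic acid.
The chain contains a C=C double bond, so the unsaturation ending is -ene.
Choose the numbering such that the carboxylic acid carbon is C-1 by definition.
This places the double bond between C-3 and C-4.
Assembling the pieces gives undec-3-enoic acid.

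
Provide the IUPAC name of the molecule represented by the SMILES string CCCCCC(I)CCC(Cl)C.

The longest continuous carbon chain has 10 atoms, so the parent hydride is decane.
Choose the numbering such that the substituent locant set {2,5} is lower than {6,9} at the first point of difference.
That gives a chloro group at C-2; an iodo group at C-5.
The substituents are ordered alphabetically, ignoring any di-/tri- multipliers.
Putting it together: 2-chloro-5-iododecane.

2-chloro-5-iododecane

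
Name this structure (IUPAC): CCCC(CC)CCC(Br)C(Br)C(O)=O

2,3-dibromo-6-ethylnonanoic acid

The longest carbon chain that includes the –COOH group has 9 carbons, so the parent hydride is nonane.
The principal characteristic group is a carboxylic acid (terminal –COOH), named with the suffix -oic acid.
Choose the numbering such that the carboxylic acid carbon is C-1 by definition.
This places bromo groups at C-2 and C-3; an ethyl group at C-6.
Prefixes are listed alphabetically: bromo, ethyl.
Putting it together: 2,3-dibromo-6-ethylnonanoic acid.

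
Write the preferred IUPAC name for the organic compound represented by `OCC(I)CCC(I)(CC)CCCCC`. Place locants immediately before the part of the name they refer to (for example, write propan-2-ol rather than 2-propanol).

5-ethyl-2,5-diiododecan-1-ol

The longest carbon chain that includes the –OH group has 10 carbons, so the parent hydride is decane.
An alcohol (–OH) is the principal characteristic group, giving the suffix -ol.
Choose the numbering such that numbering from this end puts the hydroxyl group at C-1 rather than C-10.
With this numbering: the hydroxyl at C-1; an ethyl group at C-5; iodo groups at C-2 and C-5.
The substituents are ordered alphabetically, ignoring any di-/tri- multipliers.
The name is 5-ethyl-2,5-diiododecan-1-ol.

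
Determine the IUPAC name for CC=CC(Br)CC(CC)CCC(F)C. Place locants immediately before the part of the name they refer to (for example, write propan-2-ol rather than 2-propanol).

The longest carbon chain that includes the multiple bond has 10 carbons, so the parent hydride is decane.
The chain contains a C=C double bond, so the unsaturation ending is -ene.
Number the chain so that numbering from this end puts the double bond at C-2 rather than C-8.
With this numbering: the double bond between C-2 and C-3; a bromo group at C-4; an ethyl group at C-6; a fluoro group at C-9.
Prefixes are listed alphabetically: bromo, ethyl, fluoro.
Putting it together: 4-bromo-6-ethyl-9-fluorodec-2-ene.

4-bromo-6-ethyl-9-fluorodec-2-ene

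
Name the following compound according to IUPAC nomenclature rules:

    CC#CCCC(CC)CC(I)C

The longest chain bearing the multiple bond is 9 carbons long (nonane).
A C≡C triple bond in the chain gives the infix -yne-.
The numbering direction is chosen so that numbering from this end puts the triple bond at C-2 rather than C-7.
That gives the triple bond between C-2 and C-3; an ethyl group at C-6; an iodo group at C-8.
Prefixes are listed alphabetically: ethyl, iodo.
Assembling the pieces gives 6-ethyl-8-iodonon-2-yne.

6-ethyl-8-iodonon-2-yne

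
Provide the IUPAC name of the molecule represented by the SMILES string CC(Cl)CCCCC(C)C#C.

8-chloro-3-methylnon-1-yne

Counting along the main chain through the multiple bond gives 9 carbons: the parent is nonane.
The chain contains a C≡C triple bond, so the unsaturation ending is -yne.
Choose the numbering such that numbering from this end puts the triple bond at C-1 rather than C-8.
With this numbering: the triple bond between C-1 and C-2; a chloro group at C-8; a methyl group at C-3.
Substituent prefixes are cited in alphabetical order (multiplying prefixes like di-/tri- are ignored for ordering).
The name is 8-chloro-3-methylnon-1-yne.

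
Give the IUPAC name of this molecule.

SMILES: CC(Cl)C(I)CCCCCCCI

The longest continuous carbon chain has 10 atoms, so the parent hydride is decane.
Number the chain so that the substituent locant set {1,8,9} is lower than {2,3,10} at the first point of difference.
With this numbering: a chloro group at C-9; iodo groups at C-1 and C-8.
Prefixes are listed alphabetically: chloro, iodo.
The name is 9-chloro-1,8-diiododecane.

9-chloro-1,8-diiododecane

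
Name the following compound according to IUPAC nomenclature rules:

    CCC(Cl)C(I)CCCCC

The parent chain contains 9 carbons (nonane).
Number the chain so that the substituent locant set {3,4} is lower than {6,7} at the first point of difference.
This places a chloro group at C-3; an iodo group at C-4.
Substituent prefixes are cited in alphabetical order (multiplying prefixes like di-/tri- are ignored for ordering).
Assembling the pieces gives 3-chloro-4-iodononane.

3-chloro-4-iodononane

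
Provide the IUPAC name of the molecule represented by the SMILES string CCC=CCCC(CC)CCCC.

7-ethylundec-3-ene

The longest carbon chain that includes the multiple bond has 11 carbons, so the parent hydride is undecane.
A C=C double bond in the chain gives the infix -ene-.
Number the chain so that numbering from this end puts the double bond at C-3 rather than C-8.
With this numbering: the double bond between C-3 and C-4; an ethyl group at C-7.
The name is 7-ethylundec-3-ene.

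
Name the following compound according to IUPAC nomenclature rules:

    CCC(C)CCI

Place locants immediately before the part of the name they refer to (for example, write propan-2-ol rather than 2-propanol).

1-iodo-3-methylpentane

The longest carbon chain is 5 atoms: the parent is pentane.
The numbering direction is chosen so that the substituent locant set {1,3} is lower than {3,5} at the first point of difference.
This places an iodo group at C-1; a methyl group at C-3.
The substituents are ordered alphabetically, ignoring any di-/tri- multipliers.
The name is 1-iodo-3-methylpentane.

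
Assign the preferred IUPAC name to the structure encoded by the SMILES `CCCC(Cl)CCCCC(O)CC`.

The longest carbon chain that includes the –OH group has 11 carbons, so the parent hydride is undecane.
The principal characteristic group is an alcohol (–OH), named with the suffix -ol.
Number the chain so that numbering from this end puts the hydroxyl group at C-3 rather than C-9.
With this numbering: the hydroxyl at C-3; a chloro group at C-8.
Assembling the pieces gives 8-chloroundecan-3-ol.

8-chloroundecan-3-ol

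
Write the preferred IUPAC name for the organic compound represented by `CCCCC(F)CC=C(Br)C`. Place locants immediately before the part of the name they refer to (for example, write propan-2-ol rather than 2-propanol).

2-bromo-5-fluoronon-2-ene

The longest chain bearing the multiple bond is 9 carbons long (nonane).
A C=C double bond in the chain gives the infix -ene-.
The numbering direction is chosen so that numbering from this end puts the double bond at C-2 rather than C-7.
With this numbering: the double bond between C-2 and C-3; a bromo group at C-2; a fluoro group at C-5.
Prefixes are listed alphabetically: bromo, fluoro.
Putting it together: 2-bromo-5-fluoronon-2-ene.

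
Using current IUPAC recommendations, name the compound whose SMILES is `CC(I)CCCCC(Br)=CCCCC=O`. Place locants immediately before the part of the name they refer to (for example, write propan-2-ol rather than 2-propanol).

6-bromo-11-iodododec-5-enal

The longest carbon chain that includes the –CHO group and the multiple bond has 12 carbons, so the parent hydride is dodecane.
The principal characteristic group is an aldehyde (terminal –CHO), named with the suffix -al.
A C=C double bond in the chain gives the infix -ene-.
The numbering direction is chosen so that the aldehyde carbon is C-1 by definition.
That gives the double bond between C-5 and C-6; a bromo group at C-6; an iodo group at C-11.
The substituents are ordered alphabetically, ignoring any di-/tri- multipliers.
Assembling the pieces gives 6-bromo-11-iodododec-5-enal.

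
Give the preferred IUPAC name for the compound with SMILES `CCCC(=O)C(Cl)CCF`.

3-chloro-1-fluoroheptan-4-one

The longest chain bearing the carbonyl is 7 carbons long (heptane).
The highest-priority functional group is a ketone (C=O on an internal carbon), so the name ends in -one.
Choose the numbering such that the substituent locant set {1,3} is lower than {5,7} at the first point of difference.
With this numbering: the carbonyl at C-4; a chloro group at C-3; a fluoro group at C-1.
Prefixes are listed alphabetically: chloro, fluoro.
Putting it together: 3-chloro-1-fluoroheptan-4-one.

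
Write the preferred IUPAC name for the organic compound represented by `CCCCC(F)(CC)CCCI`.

The longest carbon chain is 8 atoms: the parent is octane.
Number the chain so that the substituent locant set {1,4,4} is lower than {5,5,8} at the first point of difference.
This places an ethyl group at C-4; a fluoro group at C-4; an iodo group at C-1.
Prefixes are listed alphabetically: ethyl, fluoro, iodo.
Putting it together: 4-ethyl-4-fluoro-1-iodooctane.

4-ethyl-4-fluoro-1-iodooctane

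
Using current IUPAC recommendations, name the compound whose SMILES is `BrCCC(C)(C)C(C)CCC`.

1-bromo-3,3,4-trimethylheptane

The parent chain contains 7 carbons (heptane).
Number the chain so that the substituent locant set {1,3,3,4} is lower than {4,5,5,7} at the first point of difference.
With this numbering: a bromo group at C-1; methyl groups at C-3 (×2) and C-4.
Prefixes are listed alphabetically: bromo, methyl.
Putting it together: 1-bromo-3,3,4-trimethylheptane.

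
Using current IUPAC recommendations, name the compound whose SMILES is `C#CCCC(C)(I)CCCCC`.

The longest chain bearing the multiple bond is 10 carbons long (decane).
There is one C≡C triple bond, indicated by the ending -yne.
Number the chain so that numbering from this end puts the triple bond at C-1 rather than C-9.
This places the triple bond between C-1 and C-2; an iodo group at C-5; a methyl group at C-5.
The substituents are ordered alphabetically, ignoring any di-/tri- multipliers.
Putting it together: 5-iodo-5-methyldec-1-yne.

5-iodo-5-methyldec-1-yne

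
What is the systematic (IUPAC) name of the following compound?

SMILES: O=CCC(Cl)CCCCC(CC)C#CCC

Counting along the main chain through the –CHO group and the multiple bond gives 12 carbons: the parent is dodecane.
The principal characteristic group is an aldehyde (terminal –CHO), named with the suffix -al.
The chain contains a C≡C triple bond, so the unsaturation ending is -yne.
The numbering direction is chosen so that the aldehyde carbon is C-1 by definition.
This places the triple bond between C-9 and C-10; a chloro group at C-3; an ethyl group at C-8.
Prefixes are listed alphabetically: chloro, ethyl.
Assembling the pieces gives 3-chloro-8-ethyldodec-9-ynal.

3-chloro-8-ethyldodec-9-ynal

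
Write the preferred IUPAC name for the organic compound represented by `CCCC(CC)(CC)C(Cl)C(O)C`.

3-chloro-4,4-diethylheptan-2-ol

The longest chain bearing the –OH group is 7 carbons long (heptane).
An alcohol (–OH) is the principal characteristic group, giving the suffix -ol.
Choose the numbering such that numbering from this end puts the hydroxyl group at C-2 rather than C-6.
That gives the hydroxyl at C-2; a chloro group at C-3; two ethyl groups at C-4.
Substituent prefixes are cited in alphabetical order (multiplying prefixes like di-/tri- are ignored for ordering).
The name is 3-chloro-4,4-diethylheptan-2-ol.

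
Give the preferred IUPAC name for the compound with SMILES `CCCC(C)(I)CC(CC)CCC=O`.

4-ethyl-6-iodo-6-methylnonanal

Counting along the main chain through the –CHO group gives 9 carbons: the parent is nonane.
The highest-priority functional group is an aldehyde (terminal –CHO), so the name ends in -al.
Choose the numbering such that the aldehyde carbon is C-1 by definition.
That gives an ethyl group at C-4; an iodo group at C-6; a methyl group at C-6.
Substituent prefixes are cited in alphabetical order (multiplying prefixes like di-/tri- are ignored for ordering).
Assembling the pieces gives 4-ethyl-6-iodo-6-methylnonanal.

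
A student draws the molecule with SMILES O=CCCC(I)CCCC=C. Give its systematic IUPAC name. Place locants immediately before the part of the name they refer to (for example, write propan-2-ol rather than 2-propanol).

The longest chain bearing the –CHO group and the multiple bond is 9 carbons long (nonane).
The principal characteristic group is an aldehyde (terminal –CHO), named with the suffix -al.
The chain contains a C=C double bond, so the unsaturation ending is -ene.
The numbering direction is chosen so that the aldehyde carbon is C-1 by definition.
This places the double bond between C-8 and C-9; an iodo group at C-4.
Putting it together: 4-iodonon-8-enal.

4-iodonon-8-enal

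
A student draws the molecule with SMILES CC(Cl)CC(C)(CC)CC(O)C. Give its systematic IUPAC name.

6-chloro-4-ethyl-4-methylheptan-2-ol

The longest chain bearing the –OH group is 7 carbons long (heptane).
The highest-priority functional group is an alcohol (–OH), so the name ends in -ol.
The numbering direction is chosen so that numbering from this end puts the hydroxyl group at C-2 rather than C-6.
That gives the hydroxyl at C-2; a chloro group at C-6; an ethyl group at C-4; a methyl group at C-4.
Substituent prefixes are cited in alphabetical order (multiplying prefixes like di-/tri- are ignored for ordering).
The name is 6-chloro-4-ethyl-4-methylheptan-2-ol.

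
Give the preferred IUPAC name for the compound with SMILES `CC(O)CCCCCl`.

6-chlorohexan-2-ol

The longest chain bearing the –OH group is 6 carbons long (hexane).
The highest-priority functional group is an alcohol (–OH), so the name ends in -ol.
The numbering direction is chosen so that numbering from this end puts the hydroxyl group at C-2 rather than C-5.
That gives the hydroxyl at C-2; a chloro group at C-6.
Assembling the pieces gives 6-chlorohexan-2-ol.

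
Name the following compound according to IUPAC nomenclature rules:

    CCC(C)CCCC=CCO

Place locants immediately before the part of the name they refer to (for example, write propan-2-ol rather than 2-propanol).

7-methylnon-2-en-1-ol

The longest chain bearing the –OH group and the multiple bond is 9 carbons long (nonane).
An alcohol (–OH) is the principal characteristic group, giving the suffix -ol.
The chain contains a C=C double bond, so the unsaturation ending is -ene.
Number the chain so that numbering from this end puts the hydroxyl group at C-1 rather than C-9.
This places the hydroxyl at C-1; the double bond between C-2 and C-3; a methyl group at C-7.
Putting it together: 7-methylnon-2-en-1-ol.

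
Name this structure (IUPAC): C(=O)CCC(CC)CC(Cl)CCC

6-chloro-4-ethylnonanal

The longest chain bearing the –CHO group is 9 carbons long (nonane).
An aldehyde (terminal –CHO) is the principal characteristic group, giving the suffix -al.
Number the chain so that the aldehyde carbon is C-1 by definition.
With this numbering: a chloro group at C-6; an ethyl group at C-4.
Substituent prefixes are cited in alphabetical order (multiplying prefixes like di-/tri- are ignored for ordering).
Assembling the pieces gives 6-chloro-4-ethylnonanal.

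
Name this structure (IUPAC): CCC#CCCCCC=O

The longest chain bearing the –CHO group and the multiple bond is 9 carbons long (nonane).
The principal characteristic group is an aldehyde (terminal –CHO), named with the suffix -al.
The chain contains a C≡C triple bond, so the unsaturation ending is -yne.
Number the chain so that the aldehyde carbon is C-1 by definition.
This places the triple bond between C-6 and C-7.
Assembling the pieces gives non-6-ynal.

non-6-ynal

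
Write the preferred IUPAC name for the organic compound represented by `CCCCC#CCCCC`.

The longest carbon chain that includes the multiple bond has 10 carbons, so the parent hydride is decane.
The chain contains a C≡C triple bond, so the unsaturation ending is -yne.
The molecule is symmetric, so either numbering direction gives the same locants.
With this numbering: the triple bond between C-5 and C-6.
Assembling the pieces gives dec-5-yne.

dec-5-yne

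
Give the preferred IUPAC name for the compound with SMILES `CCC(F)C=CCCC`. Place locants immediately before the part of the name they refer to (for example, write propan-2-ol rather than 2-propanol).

3-fluorooct-4-ene

Counting along the main chain through the multiple bond gives 8 carbons: the parent is octane.
A C=C double bond in the chain gives the infix -ene-.
The numbering direction is chosen so that the substituent locant set {3} is lower than {6} at the first point of difference.
This places the double bond between C-4 and C-5; a fluoro group at C-3.
Assembling the pieces gives 3-fluorooct-4-ene.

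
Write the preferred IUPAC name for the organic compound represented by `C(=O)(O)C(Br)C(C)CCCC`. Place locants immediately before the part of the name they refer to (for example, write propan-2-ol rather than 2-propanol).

2-bromo-3-methylheptanoic acid

The longest chain bearing the –COOH group is 7 carbons long (heptane).
The principal characteristic group is a carboxylic acid (terminal –COOH), named with the suffix -oic acid.
Number the chain so that the carboxylic acid carbon is C-1 by definition.
This places a bromo group at C-2; a methyl group at C-3.
Substituent prefixes are cited in alphabetical order (multiplying prefixes like di-/tri- are ignored for ordering).
Assembling the pieces gives 2-bromo-3-methylheptanoic acid.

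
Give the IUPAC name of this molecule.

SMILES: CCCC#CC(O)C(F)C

The longest carbon chain that includes the –OH group and the multiple bond has 8 carbons, so the parent hydride is octane.
The highest-priority functional group is an alcohol (–OH), so the name ends in -ol.
A C≡C triple bond in the chain gives the infix -yne-.
Number the chain so that numbering from this end puts the hydroxyl group at C-3 rather than C-6.
With this numbering: the hydroxyl at C-3; the triple bond between C-4 and C-5; a fluoro group at C-2.
Assembling the pieces gives 2-fluorooct-4-yn-3-ol.

2-fluorooct-4-yn-3-ol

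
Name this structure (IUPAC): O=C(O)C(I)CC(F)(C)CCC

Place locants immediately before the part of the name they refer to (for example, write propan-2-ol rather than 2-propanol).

4-fluoro-2-iodo-4-methylheptanoic acid

The longest carbon chain that includes the –COOH group has 7 carbons, so the parent hydride is heptane.
A carboxylic acid (terminal –COOH) is the principal characteristic group, giving the suffix -oic acid.
Number the chain so that the carboxylic acid carbon is C-1 by definition.
This places a fluoro group at C-4; an iodo group at C-2; a methyl group at C-4.
Prefixes are listed alphabetically: fluoro, iodo, methyl.
Putting it together: 4-fluoro-2-iodo-4-methylheptanoic acid.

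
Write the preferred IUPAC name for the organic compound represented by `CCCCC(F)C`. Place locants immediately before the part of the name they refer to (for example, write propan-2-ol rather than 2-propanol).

The longest carbon chain is 6 atoms: the parent is hexane.
Number the chain so that the substituent locant set {2} is lower than {5} at the first point of difference.
This places a fluoro group at C-2.
Assembling the pieces gives 2-fluorohexane.

2-fluorohexane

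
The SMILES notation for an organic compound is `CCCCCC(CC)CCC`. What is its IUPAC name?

The longest carbon chain is 9 atoms: the parent is nonane.
Number the chain so that the substituent locant set {4} is lower than {6} at the first point of difference.
That gives an ethyl group at C-4.
Putting it together: 4-ethylnonane.

4-ethylnonane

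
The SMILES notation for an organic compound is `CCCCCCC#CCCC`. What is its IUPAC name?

undec-4-yne

The longest chain bearing the multiple bond is 11 carbons long (undecane).
There is one C≡C triple bond, indicated by the ending -yne.
The numbering direction is chosen so that numbering from this end puts the triple bond at C-4 rather than C-7.
This places the triple bond between C-4 and C-5.
The name is undec-4-yne.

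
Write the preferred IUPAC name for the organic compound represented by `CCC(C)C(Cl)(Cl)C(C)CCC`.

The longest carbon chain is 8 atoms: the parent is octane.
The numbering direction is chosen so that the substituent locant set {3,4,4,5} is lower than {4,5,5,6} at the first point of difference.
This places two chloro groups at C-4; methyl groups at C-3 and C-5.
Prefixes are listed alphabetically: chloro, methyl.
Assembling the pieces gives 4,4-dichloro-3,5-dimethyloctane.

4,4-dichloro-3,5-dimethyloctane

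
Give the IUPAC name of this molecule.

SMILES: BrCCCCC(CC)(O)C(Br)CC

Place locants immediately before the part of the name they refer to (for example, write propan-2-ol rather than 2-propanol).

3,8-dibromo-4-ethyloctan-4-ol

The longest carbon chain that includes the –OH group has 8 carbons, so the parent hydride is octane.
The principal characteristic group is an alcohol (–OH), named with the suffix -ol.
Choose the numbering such that numbering from this end puts the hydroxyl group at C-4 rather than C-5.
That gives the hydroxyl at C-4; bromo groups at C-3 and C-8; an ethyl group at C-4.
Substituent prefixes are cited in alphabetical order (multiplying prefixes like di-/tri- are ignored for ordering).
Assembling the pieces gives 3,8-dibromo-4-ethyloctan-4-ol.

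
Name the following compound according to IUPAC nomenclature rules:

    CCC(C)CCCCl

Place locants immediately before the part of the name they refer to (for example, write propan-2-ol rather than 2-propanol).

1-chloro-4-methylhexane

The parent chain contains 6 carbons (hexane).
Choose the numbering such that the substituent locant set {1,4} is lower than {3,6} at the first point of difference.
This places a chloro group at C-1; a methyl group at C-4.
Substituent prefixes are cited in alphabetical order (multiplying prefixes like di-/tri- are ignored for ordering).
Putting it together: 1-chloro-4-methylhexane.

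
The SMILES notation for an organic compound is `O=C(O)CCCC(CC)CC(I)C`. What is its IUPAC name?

The longest chain bearing the –COOH group is 8 carbons long (octane).
A carboxylic acid (terminal –COOH) is the principal characteristic group, giving the suffix -oic acid.
The numbering direction is chosen so that the carboxylic acid carbon is C-1 by definition.
That gives an ethyl group at C-5; an iodo group at C-7.
The substituents are ordered alphabetically, ignoring any di-/tri- multipliers.
Putting it together: 5-ethyl-7-iodooctanoic acid.

5-ethyl-7-iodooctanoic acid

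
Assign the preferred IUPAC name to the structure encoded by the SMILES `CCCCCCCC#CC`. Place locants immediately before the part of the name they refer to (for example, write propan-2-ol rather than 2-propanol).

Counting along the main chain through the multiple bond gives 10 carbons: the parent is decane.
The chain contains a C≡C triple bond, so the unsaturation ending is -yne.
Choose the numbering such that numbering from this end puts the triple bond at C-2 rather than C-8.
This places the triple bond between C-2 and C-3.
The name is dec-2-yne.

dec-2-yne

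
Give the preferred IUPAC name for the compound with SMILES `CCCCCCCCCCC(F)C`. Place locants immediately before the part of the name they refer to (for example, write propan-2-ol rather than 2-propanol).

The longest carbon chain is 12 atoms: the parent is dodecane.
The numbering direction is chosen so that the substituent locant set {2} is lower than {11} at the first point of difference.
This places a fluoro group at C-2.
The name is 2-fluorododecane.

2-fluorododecane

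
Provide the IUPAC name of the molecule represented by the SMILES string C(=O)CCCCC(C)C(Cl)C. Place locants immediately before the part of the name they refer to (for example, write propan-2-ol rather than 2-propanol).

The longest carbon chain that includes the –CHO group has 8 carbons, so the parent hydride is octane.
An aldehyde (terminal –CHO) is the principal characteristic group, giving the suffix -al.
Number the chain so that the aldehyde carbon is C-1 by definition.
With this numbering: a chloro group at C-7; a methyl group at C-6.
Substituent prefixes are cited in alphabetical order (multiplying prefixes like di-/tri- are ignored for ordering).
Assembling the pieces gives 7-chloro-6-methyloctanal.

7-chloro-6-methyloctanal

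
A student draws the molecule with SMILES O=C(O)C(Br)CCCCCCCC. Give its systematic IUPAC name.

2-bromodecanoic acid

The longest carbon chain that includes the –COOH group has 10 carbons, so the parent hydride is decane.
The highest-priority functional group is a carboxylic acid (terminal –COOH), so the name ends in -oic acid.
The numbering direction is chosen so that the carboxylic acid carbon is C-1 by definition.
That gives a bromo group at C-2.
Assembling the pieces gives 2-bromodecanoic acid.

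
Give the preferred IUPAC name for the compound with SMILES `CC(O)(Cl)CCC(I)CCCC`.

Counting along the main chain through the –OH group gives 9 carbons: the parent is nonane.
The highest-priority functional group is an alcohol (–OH), so the name ends in -ol.
The numbering direction is chosen so that numbering from this end puts the hydroxyl group at C-2 rather than C-8.
With this numbering: the hydroxyl at C-2; a chloro group at C-2; an iodo group at C-5.
Substituent prefixes are cited in alphabetical order (multiplying prefixes like di-/tri- are ignored for ordering).
Putting it together: 2-chloro-5-iodononan-2-ol.

2-chloro-5-iodononan-2-ol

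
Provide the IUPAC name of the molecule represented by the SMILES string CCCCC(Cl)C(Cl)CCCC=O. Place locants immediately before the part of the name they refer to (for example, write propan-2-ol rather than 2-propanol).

5,6-dichlorodecanal

Counting along the main chain through the –CHO group gives 10 carbons: the parent is decane.
The principal characteristic group is an aldehyde (terminal –CHO), named with the suffix -al.
The numbering direction is chosen so that the aldehyde carbon is C-1 by definition.
That gives chloro groups at C-5 and C-6.
Assembling the pieces gives 5,6-dichlorodecanal.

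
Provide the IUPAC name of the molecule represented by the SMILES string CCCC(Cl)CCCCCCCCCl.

The longest continuous carbon chain has 12 atoms, so the parent hydride is dodecane.
Choose the numbering such that the substituent locant set {1,9} is lower than {4,12} at the first point of difference.
That gives chloro groups at C-1 and C-9.
Assembling the pieces gives 1,9-dichlorododecane.

1,9-dichlorododecane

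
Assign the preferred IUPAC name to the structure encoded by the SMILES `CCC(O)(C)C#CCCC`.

3-methyloct-4-yn-3-ol

The longest carbon chain that includes the –OH group and the multiple bond has 8 carbons, so the parent hydride is octane.
The highest-priority functional group is an alcohol (–OH), so the name ends in -ol.
A C≡C triple bond in the chain gives the infix -yne-.
Choose the numbering such that numbering from this end puts the hydroxyl group at C-3 rather than C-6.
With this numbering: the hydroxyl at C-3; the triple bond between C-4 and C-5; a methyl group at C-3.
Putting it together: 3-methyloct-4-yn-3-ol.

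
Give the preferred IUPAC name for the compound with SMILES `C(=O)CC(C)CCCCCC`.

Counting along the main chain through the –CHO group gives 9 carbons: the parent is nonane.
The highest-priority functional group is an aldehyde (terminal –CHO), so the name ends in -al.
The numbering direction is chosen so that the aldehyde carbon is C-1 by definition.
That gives a methyl group at C-3.
The name is 3-methylnonanal.

3-methylnonanal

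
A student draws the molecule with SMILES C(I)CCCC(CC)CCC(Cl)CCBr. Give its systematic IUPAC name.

1-bromo-3-chloro-6-ethyl-10-iododecane

The parent chain contains 10 carbons (decane).
Choose the numbering such that the substituent locant set {1,3,6,10} is lower than {1,5,8,10} at the first point of difference.
That gives a bromo group at C-1; a chloro group at C-3; an ethyl group at C-6; an iodo group at C-10.
Substituent prefixes are cited in alphabetical order (multiplying prefixes like di-/tri- are ignored for ordering).
The name is 1-bromo-3-chloro-6-ethyl-10-iododecane.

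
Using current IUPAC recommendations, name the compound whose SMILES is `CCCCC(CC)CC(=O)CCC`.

6-ethyldecan-4-one

The longest chain bearing the carbonyl is 10 carbons long (decane).
A ketone (C=O on an internal carbon) is the principal characteristic group, giving the suffix -one.
The numbering direction is chosen so that numbering from this end puts the carbonyl group at C-4 rather than C-7.
That gives the carbonyl at C-4; an ethyl group at C-6.
The name is 6-ethyldecan-4-one.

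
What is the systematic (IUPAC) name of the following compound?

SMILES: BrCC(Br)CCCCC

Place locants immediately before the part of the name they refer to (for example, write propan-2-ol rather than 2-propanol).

The longest carbon chain is 7 atoms: the parent is heptane.
The numbering direction is chosen so that the substituent locant set {1,2} is lower than {6,7} at the first point of difference.
This places bromo groups at C-1 and C-2.
Putting it together: 1,2-dibromoheptane.

1,2-dibromoheptane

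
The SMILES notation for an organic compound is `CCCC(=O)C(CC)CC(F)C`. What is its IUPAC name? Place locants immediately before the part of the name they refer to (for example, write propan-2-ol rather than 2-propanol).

5-ethyl-7-fluorooctan-4-one

Counting along the main chain through the carbonyl gives 8 carbons: the parent is octane.
A ketone (C=O on an internal carbon) is the principal characteristic group, giving the suffix -one.
The numbering direction is chosen so that numbering from this end puts the carbonyl group at C-4 rather than C-5.
With this numbering: the carbonyl at C-4; an ethyl group at C-5; a fluoro group at C-7.
Substituent prefixes are cited in alphabetical order (multiplying prefixes like di-/tri- are ignored for ordering).
Assembling the pieces gives 5-ethyl-7-fluorooctan-4-one.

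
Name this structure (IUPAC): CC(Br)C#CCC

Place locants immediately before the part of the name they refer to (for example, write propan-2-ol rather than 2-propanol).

2-bromohex-3-yne

The longest chain bearing the multiple bond is 6 carbons long (hexane).
The chain contains a C≡C triple bond, so the unsaturation ending is -yne.
Number the chain so that the substituent locant set {2} is lower than {5} at the first point of difference.
With this numbering: the triple bond between C-3 and C-4; a bromo group at C-2.
Assembling the pieces gives 2-bromohex-3-yne.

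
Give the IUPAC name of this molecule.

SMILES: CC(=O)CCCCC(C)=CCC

7-methyldec-7-en-2-one

Counting along the main chain through the carbonyl and the multiple bond gives 10 carbons: the parent is decane.
A ketone (C=O on an internal carbon) is the principal characteristic group, giving the suffix -one.
The chain contains a C=C double bond, so the unsaturation ending is -ene.
Number the chain so that numbering from this end puts the carbonyl group at C-2 rather than C-9.
That gives the carbonyl at C-2; the double bond between C-7 and C-8; a methyl group at C-7.
Putting it together: 7-methyldec-7-en-2-one.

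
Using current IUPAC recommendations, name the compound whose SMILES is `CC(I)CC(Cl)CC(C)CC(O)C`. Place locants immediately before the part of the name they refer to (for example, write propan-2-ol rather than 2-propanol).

The longest chain bearing the –OH group is 9 carbons long (nonane).
An alcohol (–OH) is the principal characteristic group, giving the suffix -ol.
Choose the numbering such that numbering from this end puts the hydroxyl group at C-2 rather than C-8.
That gives the hydroxyl at C-2; a chloro group at C-6; an iodo group at C-8; a methyl group at C-4.
Prefixes are listed alphabetically: chloro, iodo, methyl.
Putting it together: 6-chloro-8-iodo-4-methylnonan-2-ol.

6-chloro-8-iodo-4-methylnonan-2-ol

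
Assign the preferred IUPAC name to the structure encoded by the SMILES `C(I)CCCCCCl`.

1-chloro-6-iodohexane

The parent chain contains 6 carbons (hexane).
Number the chain so that the locant sets are identical either way, so the alphabetically earlier chloro substituent takes the lower locant (1 rather than 6).
With this numbering: a chloro group at C-1; an iodo group at C-6.
Prefixes are listed alphabetically: chloro, iodo.
Putting it together: 1-chloro-6-iodohexane.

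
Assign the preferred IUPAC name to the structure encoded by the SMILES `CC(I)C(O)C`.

Counting along the main chain through the –OH group gives 4 carbons: the parent is butane.
The highest-priority functional group is an alcohol (–OH), so the name ends in -ol.
The numbering direction is chosen so that numbering from this end puts the hydroxyl group at C-2 rather than C-3.
That gives the hydroxyl at C-2; an iodo group at C-3.
Assembling the pieces gives 3-iodobutan-2-ol.

3-iodobutan-2-ol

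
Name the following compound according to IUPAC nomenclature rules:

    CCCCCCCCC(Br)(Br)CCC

4,4-dibromododecane

The longest carbon chain is 12 atoms: the parent is dodecane.
Choose the numbering such that the substituent locant set {4,4} is lower than {9,9} at the first point of difference.
This places two bromo groups at C-4.
The name is 4,4-dibromododecane.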